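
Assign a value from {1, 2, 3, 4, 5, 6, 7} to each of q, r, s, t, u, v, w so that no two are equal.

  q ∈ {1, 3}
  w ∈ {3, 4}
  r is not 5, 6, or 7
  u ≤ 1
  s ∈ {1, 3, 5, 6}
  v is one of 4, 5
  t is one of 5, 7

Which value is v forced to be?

u has just one choice, so u = 1. So q, r, s can't be 1.
q's domain is down to {3}, so q = 3. Eliminate 3 elsewhere: r, s, w.
w must be 4 (only option left). Remove 4 from r, v.
So v = 5.

5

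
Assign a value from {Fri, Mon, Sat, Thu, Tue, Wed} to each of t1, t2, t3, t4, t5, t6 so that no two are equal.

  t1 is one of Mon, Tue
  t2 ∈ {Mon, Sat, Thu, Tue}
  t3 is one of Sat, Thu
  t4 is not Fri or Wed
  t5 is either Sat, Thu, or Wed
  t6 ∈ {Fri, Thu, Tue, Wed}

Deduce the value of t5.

The 6 variables draw from only 6 values {Fri, Mon, Sat, Thu, Tue, Wed}, so each is used; only t6 can be Fri, hence t6 = Fri.
The 5 still-open variables draw from only 5 values {Mon, Sat, Thu, Tue, Wed}, so each is used; only t5 can be Wed, hence t5 = Wed.

Wed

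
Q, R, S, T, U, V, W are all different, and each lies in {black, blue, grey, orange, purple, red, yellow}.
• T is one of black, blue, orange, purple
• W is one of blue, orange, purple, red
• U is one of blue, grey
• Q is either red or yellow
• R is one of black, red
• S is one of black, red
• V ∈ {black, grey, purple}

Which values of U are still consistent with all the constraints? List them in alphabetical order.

blue, grey

Among the 7 variables, yellow fits only Q (and all 7 values in {black, blue, grey, orange, purple, red, yellow} must be used), so Q = yellow.
R and S share exactly the 2 values {black, red}; by pigeonhole those values go to them, so strike black, red from T, V, W.
No further eliminations apply; U can still be any of blue, grey.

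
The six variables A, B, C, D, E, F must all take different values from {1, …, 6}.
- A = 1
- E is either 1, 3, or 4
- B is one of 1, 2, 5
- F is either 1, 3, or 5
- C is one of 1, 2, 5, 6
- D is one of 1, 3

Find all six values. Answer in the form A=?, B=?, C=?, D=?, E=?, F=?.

A=1, B=2, C=6, D=3, E=4, F=5

A's domain is down to {1}, so A = 1. Eliminate 1 elsewhere: B, C, D, E, F.
D has just one choice, so D = 3. Strike 3 from E, F.
That leaves E = 4.
That leaves F = 5. So B, C can't be 5.
B has just one choice, so B = 2. Remove 2 from C.
C has just one choice, so C = 6.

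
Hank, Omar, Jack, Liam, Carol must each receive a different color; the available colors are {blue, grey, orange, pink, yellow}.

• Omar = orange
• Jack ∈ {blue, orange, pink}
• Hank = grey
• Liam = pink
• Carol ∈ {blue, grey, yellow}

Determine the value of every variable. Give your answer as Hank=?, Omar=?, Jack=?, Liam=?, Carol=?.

Hank=grey, Omar=orange, Jack=blue, Liam=pink, Carol=yellow

Hank has just one choice, so Hank = grey. So Carol can't be grey.
Omar's domain is down to {orange}, so Omar = orange. Strike orange from Jack.
Liam's domain is down to {pink}, so Liam = pink. Remove pink from Jack.
Jack has just one choice, so Jack = blue. So Carol can't be blue.
Carol's domain is down to {yellow}, so Carol = yellow.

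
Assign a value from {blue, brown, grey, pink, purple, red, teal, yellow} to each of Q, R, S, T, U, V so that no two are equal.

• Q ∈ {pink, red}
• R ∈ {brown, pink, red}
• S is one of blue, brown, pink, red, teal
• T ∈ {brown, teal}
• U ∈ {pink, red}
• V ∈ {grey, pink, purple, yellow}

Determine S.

blue

The 2 variables Q and U are confined to {pink, red}, which locks those values in; drop them from R, S, V.
R has just one choice, so R = brown. Remove brown from S, T.
T has just one choice, so T = teal. Remove teal from S.
So S = blue.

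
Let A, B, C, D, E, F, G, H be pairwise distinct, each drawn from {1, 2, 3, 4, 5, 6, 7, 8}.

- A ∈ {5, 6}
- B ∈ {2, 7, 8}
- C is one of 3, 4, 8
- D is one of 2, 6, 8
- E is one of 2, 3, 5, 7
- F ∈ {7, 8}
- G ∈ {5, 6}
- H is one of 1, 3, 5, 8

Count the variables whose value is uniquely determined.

The 8 variables draw from only 8 values {1, 2, 3, 4, 5, 6, 7, 8}, so each is used; only H can be 1, hence H = 1.
The 7 still-open variables together cover exactly {2, 3, 4, 5, 6, 7, 8} — 7 values for 7 variables — and 4 appears only in C's list, so C = 4.
Among the 6 still-open variables, 3 fits only E (and all 6 values in {2, 3, 5, 6, 7, 8} must be used), so E = 3.
A and G share exactly the 2 values {5, 6}; by pigeonhole those values go to them, so strike 5, 6 from D.
Determined: C=4, E=3, H=1. The other variables each still have more than one consistent value. That makes 3.

3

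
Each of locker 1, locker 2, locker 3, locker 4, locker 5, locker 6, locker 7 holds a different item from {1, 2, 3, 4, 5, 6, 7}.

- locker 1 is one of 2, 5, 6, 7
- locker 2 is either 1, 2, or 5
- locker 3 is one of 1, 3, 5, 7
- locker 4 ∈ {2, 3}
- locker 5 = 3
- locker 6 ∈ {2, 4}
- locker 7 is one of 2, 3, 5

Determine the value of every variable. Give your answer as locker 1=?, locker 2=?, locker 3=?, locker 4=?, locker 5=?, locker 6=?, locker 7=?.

locker 5's domain is down to {3}, so locker 5 = 3. So locker 3, locker 4, locker 7 can't be 3.
locker 4 must be 2 (only option left). Eliminate 2 elsewhere: locker 1, locker 2, locker 6, locker 7.
locker 6's domain is down to {4}, so locker 6 = 4.
That leaves locker 7 = 5. So locker 1, locker 2, locker 3 can't be 5.
That leaves locker 2 = 1. Eliminate 1 elsewhere: locker 3.
locker 3 has just one choice, so locker 3 = 7. Strike 7 from locker 1.
That leaves locker 1 = 6.

locker 1=6, locker 2=1, locker 3=7, locker 4=2, locker 5=3, locker 6=4, locker 7=5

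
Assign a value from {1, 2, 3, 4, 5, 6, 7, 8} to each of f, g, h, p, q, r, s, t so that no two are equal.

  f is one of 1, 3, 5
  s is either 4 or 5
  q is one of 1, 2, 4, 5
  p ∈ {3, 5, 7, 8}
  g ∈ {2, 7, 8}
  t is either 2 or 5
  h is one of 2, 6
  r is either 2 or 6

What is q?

h and r between them cover only {2, 6} — a naked pair. Remove those values from g, q, t.
t must be 5 (only option left). Strike 5 from f, p, q, s.
s has just one choice, so s = 4. Eliminate 4 elsewhere: q.
So q = 1.

1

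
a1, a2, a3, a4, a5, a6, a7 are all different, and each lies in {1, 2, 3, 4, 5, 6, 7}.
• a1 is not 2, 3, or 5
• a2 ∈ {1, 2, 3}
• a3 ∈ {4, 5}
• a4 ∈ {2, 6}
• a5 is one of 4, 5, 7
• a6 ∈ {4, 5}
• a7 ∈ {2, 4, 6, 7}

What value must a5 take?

The 7 variables together cover exactly {1, 2, 3, 4, 5, 6, 7} — 7 values for 7 variables — and 3 appears only in a2's list, so a2 = 3.
The 6 still-open variables together cover exactly {1, 2, 4, 5, 6, 7} — 6 values for 6 variables — and 1 appears only in a1's list, so a1 = 1.
The 2 variables a3 and a6 are confined to {4, 5}, which locks those values in; drop them from a5, a7.
So a5 = 7.

7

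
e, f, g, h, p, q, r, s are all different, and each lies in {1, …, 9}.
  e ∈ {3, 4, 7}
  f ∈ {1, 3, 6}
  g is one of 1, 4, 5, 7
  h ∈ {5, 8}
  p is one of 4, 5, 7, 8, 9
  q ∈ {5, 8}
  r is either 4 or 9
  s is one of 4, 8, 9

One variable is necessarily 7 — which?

The 8 variables draw from only 8 values {1, 3, 4, 5, 6, 7, 8, 9}, so each is used; only f can be 6, hence f = 6.
The 7 still-open variables together cover exactly {1, 3, 4, 5, 7, 8, 9} — 7 values for 7 variables — and 1 appears only in g's list, so g = 1.
The 6 still-open variables together cover exactly {3, 4, 5, 7, 8, 9} — 6 values for 6 variables — and 3 appears only in e's list, so e = 3.
Among the 5 still-open variables, 7 fits only p (and all 5 values in {4, 5, 7, 8, 9} must be used), so p = 7.

p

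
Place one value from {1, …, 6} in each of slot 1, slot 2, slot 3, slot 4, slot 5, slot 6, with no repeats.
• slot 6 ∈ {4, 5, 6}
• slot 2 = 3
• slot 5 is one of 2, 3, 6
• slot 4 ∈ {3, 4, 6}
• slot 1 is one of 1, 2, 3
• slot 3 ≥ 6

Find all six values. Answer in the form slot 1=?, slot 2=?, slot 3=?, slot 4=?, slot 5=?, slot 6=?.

slot 2 has just one choice, so slot 2 = 3. Strike 3 from slot 1, slot 4, slot 5.
slot 3 has just one choice, so slot 3 = 6. Eliminate 6 elsewhere: slot 4, slot 5, slot 6.
That leaves slot 4 = 4. Remove 4 from slot 6.
That leaves slot 5 = 2. So slot 1 can't be 2.
That leaves slot 6 = 5.
slot 1 has just one choice, so slot 1 = 1.

slot 1=1, slot 2=3, slot 3=6, slot 4=4, slot 5=2, slot 6=5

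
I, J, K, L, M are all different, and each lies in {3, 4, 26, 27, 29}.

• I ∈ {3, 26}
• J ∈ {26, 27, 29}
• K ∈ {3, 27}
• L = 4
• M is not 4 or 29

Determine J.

L's domain is down to {4}, so L = 4.
The 4 still-open variables together cover exactly {3, 26, 27, 29} — 4 values for 4 variables — and 29 appears only in J's list, so J = 29.

29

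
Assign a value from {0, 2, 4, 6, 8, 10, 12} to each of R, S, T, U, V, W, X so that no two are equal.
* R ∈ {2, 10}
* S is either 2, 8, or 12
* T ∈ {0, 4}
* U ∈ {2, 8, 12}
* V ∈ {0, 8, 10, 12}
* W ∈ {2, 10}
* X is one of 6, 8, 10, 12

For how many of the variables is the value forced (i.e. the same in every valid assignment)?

3

The 7 variables together cover exactly {0, 2, 4, 6, 8, 10, 12} — 7 values for 7 variables — and 4 appears only in T's list, so T = 4.
Among the 6 still-open variables, 0 fits only V (and all 6 values in {0, 2, 6, 8, 10, 12} must be used), so V = 0.
Among the 5 still-open variables, 6 fits only X (and all 5 values in {2, 6, 8, 10, 12} must be used), so X = 6.
R and W between them cover only {2, 10} — a naked pair. Remove those values from S, U.
Determined: T=4, V=0, X=6. The other variables each still have more than one consistent value. That makes 3.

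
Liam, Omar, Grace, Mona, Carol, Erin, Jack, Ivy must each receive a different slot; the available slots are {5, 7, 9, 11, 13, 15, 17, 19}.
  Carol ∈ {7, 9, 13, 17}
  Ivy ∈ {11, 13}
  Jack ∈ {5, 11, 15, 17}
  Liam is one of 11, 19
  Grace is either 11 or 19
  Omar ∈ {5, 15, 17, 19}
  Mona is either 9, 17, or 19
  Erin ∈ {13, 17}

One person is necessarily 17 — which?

Erin

The 8 variables draw from only 8 values {5, 7, 9, 11, 13, 15, 17, 19}, so each is used; only Carol can be 7, hence Carol = 7.
The 7 still-open variables draw from only 7 values {5, 9, 11, 13, 15, 17, 19}, so each is used; only Mona can be 9, hence Mona = 9.
The 2 variables Liam and Grace are confined to {11, 19}, which locks those values in; drop them from Omar, Jack, Ivy.
That leaves Ivy = 13. Eliminate 13 elsewhere: Erin.
So 17 goes to Erin.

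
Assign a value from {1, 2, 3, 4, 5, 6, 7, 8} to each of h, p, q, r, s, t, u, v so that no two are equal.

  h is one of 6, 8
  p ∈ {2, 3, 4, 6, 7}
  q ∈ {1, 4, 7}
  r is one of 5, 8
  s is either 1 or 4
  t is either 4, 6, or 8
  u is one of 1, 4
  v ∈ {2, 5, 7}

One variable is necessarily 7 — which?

q

The 8 variables together cover exactly {1, 2, 3, 4, 5, 6, 7, 8} — 8 values for 8 variables — and 3 appears only in p's list, so p = 3.
The 7 still-open variables together cover exactly {1, 2, 4, 5, 6, 7, 8} — 7 values for 7 variables — and 2 appears only in v's list, so v = 2.
Among the 6 still-open variables, 5 fits only r (and all 6 values in {1, 4, 5, 6, 7, 8} must be used), so r = 5.
The 5 still-open variables draw from only 5 values {1, 4, 6, 7, 8}, so each is used; only q can be 7, hence q = 7.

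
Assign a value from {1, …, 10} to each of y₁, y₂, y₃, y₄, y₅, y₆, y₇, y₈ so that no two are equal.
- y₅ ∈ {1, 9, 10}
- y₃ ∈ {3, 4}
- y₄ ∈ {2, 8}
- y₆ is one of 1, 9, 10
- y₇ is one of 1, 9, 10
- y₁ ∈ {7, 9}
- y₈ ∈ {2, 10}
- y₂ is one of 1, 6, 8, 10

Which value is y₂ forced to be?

y₅, y₆, y₇ share exactly the 3 values {1, 9, 10}; by pigeonhole those values go to them, so strike 1, 9, 10 from y₁, y₂, y₈.
y₁ has just one choice, so y₁ = 7.
y₈ must be 2 (only option left). Remove 2 from y₄.
y₄ must be 8 (only option left). Remove 8 from y₂.
So y₂ = 6.

6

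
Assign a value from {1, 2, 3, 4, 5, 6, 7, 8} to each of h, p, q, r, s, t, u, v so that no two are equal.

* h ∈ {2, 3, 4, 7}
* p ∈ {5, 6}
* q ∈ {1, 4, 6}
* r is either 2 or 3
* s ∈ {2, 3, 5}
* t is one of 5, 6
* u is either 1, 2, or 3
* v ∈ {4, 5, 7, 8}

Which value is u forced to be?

The 8 variables draw from only 8 values {1, 2, 3, 4, 5, 6, 7, 8}, so each is used; only v can be 8, hence v = 8.
The 7 still-open variables together cover exactly {1, 2, 3, 4, 5, 6, 7} — 7 values for 7 variables — and 7 appears only in h's list, so h = 7.
The 6 still-open variables draw from only 6 values {1, 2, 3, 4, 5, 6}, so each is used; only q can be 4, hence q = 4.
The 5 still-open variables draw from only 5 values {1, 2, 3, 5, 6}, so each is used; only u can be 1, hence u = 1.

1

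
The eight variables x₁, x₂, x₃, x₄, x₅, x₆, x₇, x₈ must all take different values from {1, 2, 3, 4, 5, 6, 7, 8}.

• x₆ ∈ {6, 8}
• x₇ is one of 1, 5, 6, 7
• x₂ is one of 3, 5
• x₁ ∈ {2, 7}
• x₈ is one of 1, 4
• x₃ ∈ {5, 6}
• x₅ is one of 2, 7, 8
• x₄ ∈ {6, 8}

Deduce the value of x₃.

Among the 8 variables, 3 fits only x₂ (and all 8 values in {1, 2, 3, 4, 5, 6, 7, 8} must be used), so x₂ = 3.
The 7 still-open variables draw from only 7 values {1, 2, 4, 5, 6, 7, 8}, so each is used; only x₈ can be 4, hence x₈ = 4.
Among the 6 still-open variables, 1 fits only x₇ (and all 6 values in {1, 2, 5, 6, 7, 8} must be used), so x₇ = 1.
Among the 5 still-open variables, 5 fits only x₃ (and all 5 values in {2, 5, 6, 7, 8} must be used), so x₃ = 5.

5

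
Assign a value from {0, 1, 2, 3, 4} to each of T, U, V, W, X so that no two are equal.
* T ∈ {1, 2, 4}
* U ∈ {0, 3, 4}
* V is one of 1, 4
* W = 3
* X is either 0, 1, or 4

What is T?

W's domain is down to {3}, so W = 3. Remove 3 from U.
The 4 still-open variables draw from only 4 values {0, 1, 2, 4}, so each is used; only T can be 2, hence T = 2.

2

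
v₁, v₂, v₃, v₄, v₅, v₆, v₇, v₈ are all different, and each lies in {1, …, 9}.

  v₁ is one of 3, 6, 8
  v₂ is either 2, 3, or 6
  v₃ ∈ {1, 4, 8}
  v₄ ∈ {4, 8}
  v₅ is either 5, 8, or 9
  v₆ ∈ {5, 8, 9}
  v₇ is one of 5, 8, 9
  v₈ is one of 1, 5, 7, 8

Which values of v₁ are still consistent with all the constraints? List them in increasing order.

v₅, v₆, v₇ between them cover only {5, 8, 9} — a naked triple. Remove those values from v₁, v₃, v₄, v₈.
That leaves v₄ = 4. So v₃ can't be 4.
v₃ has just one choice, so v₃ = 1. Eliminate 1 elsewhere: v₈.
That leaves v₈ = 7.
No further eliminations apply; v₁ can still be any of 3, 6.

3, 6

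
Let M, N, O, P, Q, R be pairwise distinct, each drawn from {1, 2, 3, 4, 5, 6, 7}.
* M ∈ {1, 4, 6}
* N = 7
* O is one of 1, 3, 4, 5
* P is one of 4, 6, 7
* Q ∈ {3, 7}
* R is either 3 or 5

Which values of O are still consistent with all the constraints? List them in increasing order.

N has just one choice, so N = 7. Remove 7 from P, Q.
That leaves Q = 3. Eliminate 3 elsewhere: O, R.
R's domain is down to {5}, so R = 5. So O can't be 5.
No further eliminations apply; O can still be any of 1, 4.

1, 4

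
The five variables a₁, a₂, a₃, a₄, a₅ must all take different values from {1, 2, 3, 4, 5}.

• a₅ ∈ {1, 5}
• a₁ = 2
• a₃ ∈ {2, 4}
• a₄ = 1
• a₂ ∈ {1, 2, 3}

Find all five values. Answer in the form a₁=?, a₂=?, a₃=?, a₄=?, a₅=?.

a₁'s domain is down to {2}, so a₁ = 2. So a₂, a₃ can't be 2.
a₃'s domain is down to {4}, so a₃ = 4.
That leaves a₄ = 1. Remove 1 from a₂, a₅.
a₅ has just one choice, so a₅ = 5.
a₂ has just one choice, so a₂ = 3.

a₁=2, a₂=3, a₃=4, a₄=1, a₅=5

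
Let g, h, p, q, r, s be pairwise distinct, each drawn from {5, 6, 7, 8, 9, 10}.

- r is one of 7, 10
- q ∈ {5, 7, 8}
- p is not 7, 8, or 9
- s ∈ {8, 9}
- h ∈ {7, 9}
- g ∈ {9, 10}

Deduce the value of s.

Among the 6 variables, 6 fits only p (and all 6 values in {5, 6, 7, 8, 9, 10} must be used), so p = 6.
Among the 5 still-open variables, 5 fits only q (and all 5 values in {5, 7, 8, 9, 10} must be used), so q = 5.
The 4 still-open variables draw from only 4 values {7, 8, 9, 10}, so each is used; only s can be 8, hence s = 8.

8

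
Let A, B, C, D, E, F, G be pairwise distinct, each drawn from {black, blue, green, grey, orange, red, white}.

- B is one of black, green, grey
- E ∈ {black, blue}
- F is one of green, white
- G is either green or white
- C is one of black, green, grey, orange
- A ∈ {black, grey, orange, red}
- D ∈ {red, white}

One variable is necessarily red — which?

Among the 7 variables, blue fits only E (and all 7 values in {black, blue, green, grey, orange, red, white} must be used), so E = blue.
F and G between them cover only {green, white} — a naked pair. Remove those values from B, C, D.
So red goes to D.

D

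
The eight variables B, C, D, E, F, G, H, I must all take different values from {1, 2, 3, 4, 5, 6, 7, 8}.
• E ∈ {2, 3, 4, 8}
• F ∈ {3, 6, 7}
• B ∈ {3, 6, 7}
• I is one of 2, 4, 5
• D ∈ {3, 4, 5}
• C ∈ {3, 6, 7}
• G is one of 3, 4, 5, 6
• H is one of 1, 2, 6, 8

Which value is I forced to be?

2

The 8 variables together cover exactly {1, 2, 3, 4, 5, 6, 7, 8} — 8 values for 8 variables — and 1 appears only in H's list, so H = 1.
The 7 still-open variables together cover exactly {2, 3, 4, 5, 6, 7, 8} — 7 values for 7 variables — and 8 appears only in E's list, so E = 8.
Among the 6 still-open variables, 2 fits only I (and all 6 values in {2, 3, 4, 5, 6, 7} must be used), so I = 2.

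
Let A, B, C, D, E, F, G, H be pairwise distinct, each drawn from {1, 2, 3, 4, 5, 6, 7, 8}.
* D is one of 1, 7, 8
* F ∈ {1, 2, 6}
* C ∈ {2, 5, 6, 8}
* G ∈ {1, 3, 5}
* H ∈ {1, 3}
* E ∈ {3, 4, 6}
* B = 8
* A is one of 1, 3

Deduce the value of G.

5

B must be 8 (only option left). Eliminate 8 elsewhere: C, D.
The 7 still-open variables together cover exactly {1, 2, 3, 4, 5, 6, 7} — 7 values for 7 variables — and 4 appears only in E's list, so E = 4.
Among the 6 still-open variables, 7 fits only D (and all 6 values in {1, 2, 3, 5, 6, 7} must be used), so D = 7.
A and H between them cover only {1, 3} — a naked pair. Remove those values from F, G.
So G = 5.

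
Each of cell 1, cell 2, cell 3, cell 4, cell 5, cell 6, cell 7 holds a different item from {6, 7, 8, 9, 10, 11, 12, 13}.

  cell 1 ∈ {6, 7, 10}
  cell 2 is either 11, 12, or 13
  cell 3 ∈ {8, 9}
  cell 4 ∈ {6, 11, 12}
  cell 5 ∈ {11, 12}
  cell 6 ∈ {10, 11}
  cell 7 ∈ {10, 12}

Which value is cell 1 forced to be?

7

The 3 variables cell 5, cell 6, cell 7 are confined to {10, 11, 12}, which locks those values in; drop them from cell 1, cell 2, cell 4.
cell 2 has just one choice, so cell 2 = 13.
cell 4 has just one choice, so cell 4 = 6. Eliminate 6 elsewhere: cell 1.
So cell 1 = 7.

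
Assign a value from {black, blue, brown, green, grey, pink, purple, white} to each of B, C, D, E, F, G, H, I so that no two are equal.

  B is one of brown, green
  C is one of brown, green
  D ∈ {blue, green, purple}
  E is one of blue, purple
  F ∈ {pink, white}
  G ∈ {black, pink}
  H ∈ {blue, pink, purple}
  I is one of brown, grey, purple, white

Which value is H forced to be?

pink

Among the 8 variables, black fits only G (and all 8 values in {black, blue, brown, green, grey, pink, purple, white} must be used), so G = black.
The 7 still-open variables draw from only 7 values {blue, brown, green, grey, pink, purple, white}, so each is used; only I can be grey, hence I = grey.
The 6 still-open variables together cover exactly {blue, brown, green, pink, purple, white} — 6 values for 6 variables — and white appears only in F's list, so F = white.
The 5 still-open variables draw from only 5 values {blue, brown, green, pink, purple}, so each is used; only H can be pink, hence H = pink.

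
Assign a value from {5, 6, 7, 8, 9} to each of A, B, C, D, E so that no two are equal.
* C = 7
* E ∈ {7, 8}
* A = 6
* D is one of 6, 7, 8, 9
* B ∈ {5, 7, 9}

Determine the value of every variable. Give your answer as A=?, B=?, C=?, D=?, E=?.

A=6, B=5, C=7, D=9, E=8

A's domain is down to {6}, so A = 6. Strike 6 from D.
C's domain is down to {7}, so C = 7. Eliminate 7 elsewhere: B, D, E.
That leaves E = 8. So D can't be 8.
D must be 9 (only option left). Remove 9 from B.
B has just one choice, so B = 5.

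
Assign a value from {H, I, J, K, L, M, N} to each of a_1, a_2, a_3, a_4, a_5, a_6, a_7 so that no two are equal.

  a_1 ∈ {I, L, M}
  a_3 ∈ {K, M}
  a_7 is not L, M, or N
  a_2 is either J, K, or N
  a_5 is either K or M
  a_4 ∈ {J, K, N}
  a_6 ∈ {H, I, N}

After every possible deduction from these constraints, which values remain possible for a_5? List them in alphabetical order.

The 7 variables draw from only 7 values {H, I, J, K, L, M, N}, so each is used; only a_1 can be L, hence a_1 = L.
a_3 and a_5 between them cover only {K, M} — a naked pair. Remove those values from a_2, a_4, a_7.
The 2 variables a_2 and a_4 are confined to {J, N}, which locks those values in; drop them from a_6, a_7.
No further eliminations apply; a_5 can still be any of K, M.

K, M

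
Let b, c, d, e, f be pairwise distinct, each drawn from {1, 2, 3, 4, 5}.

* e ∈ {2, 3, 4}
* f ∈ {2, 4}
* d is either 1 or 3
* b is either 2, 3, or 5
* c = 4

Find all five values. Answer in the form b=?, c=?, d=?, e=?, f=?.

c's domain is down to {4}, so c = 4. Strike 4 from e, f.
That leaves f = 2. Eliminate 2 elsewhere: b, e.
e has just one choice, so e = 3. Eliminate 3 elsewhere: b, d.
b's domain is down to {5}, so b = 5.
d must be 1 (only option left).

b=5, c=4, d=1, e=3, f=2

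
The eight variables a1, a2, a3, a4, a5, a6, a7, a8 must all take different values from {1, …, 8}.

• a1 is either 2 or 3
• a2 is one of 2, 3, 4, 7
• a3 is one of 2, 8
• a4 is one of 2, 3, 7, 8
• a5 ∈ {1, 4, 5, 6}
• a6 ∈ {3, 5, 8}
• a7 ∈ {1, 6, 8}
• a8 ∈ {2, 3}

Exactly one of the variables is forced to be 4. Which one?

a1 and a8 share exactly the 2 values {2, 3}; by pigeonhole those values go to them, so strike 2, 3 from a2, a3, a4, a6.
a3 must be 8 (only option left). Remove 8 from a4, a6, a7.
That leaves a4 = 7. So a2 can't be 7.

a2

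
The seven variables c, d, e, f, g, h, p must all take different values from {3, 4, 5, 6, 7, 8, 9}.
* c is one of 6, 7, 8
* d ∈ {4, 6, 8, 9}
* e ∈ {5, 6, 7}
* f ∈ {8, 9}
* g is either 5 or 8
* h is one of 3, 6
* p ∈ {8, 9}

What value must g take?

5

The 7 variables draw from only 7 values {3, 4, 5, 6, 7, 8, 9}, so each is used; only h can be 3, hence h = 3.
Among the 6 still-open variables, 4 fits only d (and all 6 values in {4, 5, 6, 7, 8, 9} must be used), so d = 4.
f and p between them cover only {8, 9} — a naked pair. Remove those values from c, g.
So g = 5.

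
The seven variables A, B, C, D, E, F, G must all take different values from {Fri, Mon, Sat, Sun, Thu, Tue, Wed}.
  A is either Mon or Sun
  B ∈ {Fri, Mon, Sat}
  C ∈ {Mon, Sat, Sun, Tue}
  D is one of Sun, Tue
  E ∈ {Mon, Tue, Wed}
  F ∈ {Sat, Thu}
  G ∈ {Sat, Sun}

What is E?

Wed

The 7 variables together cover exactly {Fri, Mon, Sat, Sun, Thu, Tue, Wed} — 7 values for 7 variables — and Fri appears only in B's list, so B = Fri.
The 6 still-open variables together cover exactly {Mon, Sat, Sun, Thu, Tue, Wed} — 6 values for 6 variables — and Thu appears only in F's list, so F = Thu.
The 5 still-open variables draw from only 5 values {Mon, Sat, Sun, Tue, Wed}, so each is used; only E can be Wed, hence E = Wed.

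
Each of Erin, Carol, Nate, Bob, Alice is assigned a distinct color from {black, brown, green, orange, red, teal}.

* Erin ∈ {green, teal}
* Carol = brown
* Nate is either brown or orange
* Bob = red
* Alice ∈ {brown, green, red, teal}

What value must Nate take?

orange

Carol has just one choice, so Carol = brown. Remove brown from Nate, Alice.
So Nate = orange.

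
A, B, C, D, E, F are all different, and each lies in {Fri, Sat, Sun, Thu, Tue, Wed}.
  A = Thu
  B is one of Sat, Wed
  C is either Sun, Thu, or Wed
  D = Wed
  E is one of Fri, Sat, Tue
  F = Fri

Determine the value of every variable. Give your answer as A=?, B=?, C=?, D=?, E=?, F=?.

A=Thu, B=Sat, C=Sun, D=Wed, E=Tue, F=Fri

A has just one choice, so A = Thu. Strike Thu from C.
D's domain is down to {Wed}, so D = Wed. Eliminate Wed elsewhere: B, C.
F must be Fri (only option left). Eliminate Fri elsewhere: E.
B's domain is down to {Sat}, so B = Sat. Strike Sat from E.
C's domain is down to {Sun}, so C = Sun.
That leaves E = Tue.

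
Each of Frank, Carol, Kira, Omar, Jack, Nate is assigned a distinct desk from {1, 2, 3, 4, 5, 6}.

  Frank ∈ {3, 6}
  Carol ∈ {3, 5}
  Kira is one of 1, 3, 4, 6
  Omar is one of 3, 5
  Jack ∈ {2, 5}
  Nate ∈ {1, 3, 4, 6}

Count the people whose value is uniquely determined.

2

The 6 variables draw from only 6 values {1, 2, 3, 4, 5, 6}, so each is used; only Jack can be 2, hence Jack = 2.
Carol and Omar share exactly the 2 values {3, 5}; by pigeonhole those values go to them, so strike 3, 5 from Frank, Kira, Nate.
Frank must be 6 (only option left). Eliminate 6 elsewhere: Kira, Nate.
Determined: Frank=6, Jack=2. The other people each still have more than one consistent value. That makes 2.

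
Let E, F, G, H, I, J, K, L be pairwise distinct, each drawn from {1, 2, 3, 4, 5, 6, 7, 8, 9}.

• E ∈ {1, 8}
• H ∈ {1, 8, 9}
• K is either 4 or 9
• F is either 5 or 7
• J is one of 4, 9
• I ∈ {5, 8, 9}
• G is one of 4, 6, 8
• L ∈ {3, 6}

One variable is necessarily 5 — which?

I

The 8 variables together cover exactly {1, 3, 4, 5, 6, 7, 8, 9} — 8 values for 8 variables — and 3 appears only in L's list, so L = 3.
Among the 7 still-open variables, 6 fits only G (and all 7 values in {1, 4, 5, 6, 7, 8, 9} must be used), so G = 6.
The 6 still-open variables draw from only 6 values {1, 4, 5, 7, 8, 9}, so each is used; only F can be 7, hence F = 7.
The 5 still-open variables draw from only 5 values {1, 4, 5, 8, 9}, so each is used; only I can be 5, hence I = 5.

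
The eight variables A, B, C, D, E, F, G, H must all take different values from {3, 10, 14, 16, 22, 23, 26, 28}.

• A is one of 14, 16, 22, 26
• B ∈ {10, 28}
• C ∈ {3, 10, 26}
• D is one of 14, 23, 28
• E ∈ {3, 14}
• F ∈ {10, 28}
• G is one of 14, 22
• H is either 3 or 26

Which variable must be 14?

Among the 8 variables, 16 fits only A (and all 8 values in {3, 10, 14, 16, 22, 23, 26, 28} must be used), so A = 16.
Among the 7 still-open variables, 22 fits only G (and all 7 values in {3, 10, 14, 22, 23, 26, 28} must be used), so G = 22.
The 6 still-open variables draw from only 6 values {3, 10, 14, 23, 26, 28}, so each is used; only D can be 23, hence D = 23.
Among the 5 still-open variables, 14 fits only E (and all 5 values in {3, 10, 14, 26, 28} must be used), so E = 14.

E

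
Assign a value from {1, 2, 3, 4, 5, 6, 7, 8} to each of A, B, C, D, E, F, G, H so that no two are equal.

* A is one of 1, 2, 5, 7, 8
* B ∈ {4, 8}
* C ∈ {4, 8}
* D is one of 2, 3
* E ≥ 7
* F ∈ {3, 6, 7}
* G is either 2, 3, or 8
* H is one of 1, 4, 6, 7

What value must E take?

7

The 8 variables draw from only 8 values {1, 2, 3, 4, 5, 6, 7, 8}, so each is used; only A can be 5, hence A = 5.
Among the 7 still-open variables, 1 fits only H (and all 7 values in {1, 2, 3, 4, 6, 7, 8} must be used), so H = 1.
The 6 still-open variables draw from only 6 values {2, 3, 4, 6, 7, 8}, so each is used; only F can be 6, hence F = 6.
Among the 5 still-open variables, 7 fits only E (and all 5 values in {2, 3, 4, 7, 8} must be used), so E = 7.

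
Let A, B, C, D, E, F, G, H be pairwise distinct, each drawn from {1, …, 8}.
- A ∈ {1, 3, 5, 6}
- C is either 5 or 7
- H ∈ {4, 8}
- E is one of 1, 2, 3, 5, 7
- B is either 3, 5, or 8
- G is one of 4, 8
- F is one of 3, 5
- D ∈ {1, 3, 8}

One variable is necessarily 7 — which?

The 8 variables draw from only 8 values {1, 2, 3, 4, 5, 6, 7, 8}, so each is used; only E can be 2, hence E = 2.
The 7 still-open variables together cover exactly {1, 3, 4, 5, 6, 7, 8} — 7 values for 7 variables — and 6 appears only in A's list, so A = 6.
The 6 still-open variables together cover exactly {1, 3, 4, 5, 7, 8} — 6 values for 6 variables — and 1 appears only in D's list, so D = 1.
The 5 still-open variables together cover exactly {3, 4, 5, 7, 8} — 5 values for 5 variables — and 7 appears only in C's list, so C = 7.

C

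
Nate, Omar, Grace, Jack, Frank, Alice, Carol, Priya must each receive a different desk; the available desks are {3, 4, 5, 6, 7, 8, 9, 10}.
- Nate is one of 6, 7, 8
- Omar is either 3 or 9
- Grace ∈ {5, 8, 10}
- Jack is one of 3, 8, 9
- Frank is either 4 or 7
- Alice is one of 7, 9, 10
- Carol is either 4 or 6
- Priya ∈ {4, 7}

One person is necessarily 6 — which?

Carol

The 8 variables draw from only 8 values {3, 4, 5, 6, 7, 8, 9, 10}, so each is used; only Grace can be 5, hence Grace = 5.
The 7 still-open variables together cover exactly {3, 4, 6, 7, 8, 9, 10} — 7 values for 7 variables — and 10 appears only in Alice's list, so Alice = 10.
Frank and Priya between them cover only {4, 7} — a naked pair. Remove those values from Nate, Carol.
So 6 goes to Carol.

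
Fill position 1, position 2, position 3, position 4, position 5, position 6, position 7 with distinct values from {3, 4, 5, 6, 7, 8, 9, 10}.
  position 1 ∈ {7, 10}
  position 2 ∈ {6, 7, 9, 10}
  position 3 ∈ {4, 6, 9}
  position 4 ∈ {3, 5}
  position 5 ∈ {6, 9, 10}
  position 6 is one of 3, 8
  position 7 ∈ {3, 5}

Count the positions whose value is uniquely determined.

position 4 and position 7 share exactly the 2 values {3, 5}; by pigeonhole those values go to them, so strike 3, 5 from position 6.
position 6 must be 8 (only option left).
Determined: position 6=8. The other positions each still have more than one consistent value. That makes 1.

1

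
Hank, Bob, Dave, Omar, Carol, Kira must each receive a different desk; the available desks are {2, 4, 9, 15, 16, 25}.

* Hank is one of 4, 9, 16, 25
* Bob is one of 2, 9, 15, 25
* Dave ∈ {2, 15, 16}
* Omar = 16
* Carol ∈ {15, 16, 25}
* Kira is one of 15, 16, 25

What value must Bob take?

Omar has just one choice, so Omar = 16. Eliminate 16 elsewhere: Hank, Dave, Carol, Kira.
The 5 still-open variables together cover exactly {2, 4, 9, 15, 25} — 5 values for 5 variables — and 4 appears only in Hank's list, so Hank = 4.
The 4 still-open variables together cover exactly {2, 9, 15, 25} — 4 values for 4 variables — and 9 appears only in Bob's list, so Bob = 9.

9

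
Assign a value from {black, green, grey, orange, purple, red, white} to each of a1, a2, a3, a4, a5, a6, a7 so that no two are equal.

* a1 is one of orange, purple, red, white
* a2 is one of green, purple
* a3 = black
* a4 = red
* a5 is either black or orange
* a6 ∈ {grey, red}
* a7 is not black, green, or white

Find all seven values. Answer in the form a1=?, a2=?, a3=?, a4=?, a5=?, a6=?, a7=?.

a1=white, a2=green, a3=black, a4=red, a5=orange, a6=grey, a7=purple

a3's domain is down to {black}, so a3 = black. Remove black from a5.
a4's domain is down to {red}, so a4 = red. So a1, a6, a7 can't be red.
a5 must be orange (only option left). So a1, a7 can't be orange.
That leaves a6 = grey. Remove grey from a7.
a7's domain is down to {purple}, so a7 = purple. Strike purple from a1, a2.
a1's domain is down to {white}, so a1 = white.
a2's domain is down to {green}, so a2 = green.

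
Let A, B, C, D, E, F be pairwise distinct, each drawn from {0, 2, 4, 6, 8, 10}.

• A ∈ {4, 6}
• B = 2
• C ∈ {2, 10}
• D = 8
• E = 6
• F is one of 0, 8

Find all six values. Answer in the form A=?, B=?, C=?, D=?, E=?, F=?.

B has just one choice, so B = 2. Remove 2 from C.
C has just one choice, so C = 10.
That leaves D = 8. Strike 8 from F.
E has just one choice, so E = 6. Remove 6 from A.
That leaves F = 0.
A has just one choice, so A = 4.

A=4, B=2, C=10, D=8, E=6, F=0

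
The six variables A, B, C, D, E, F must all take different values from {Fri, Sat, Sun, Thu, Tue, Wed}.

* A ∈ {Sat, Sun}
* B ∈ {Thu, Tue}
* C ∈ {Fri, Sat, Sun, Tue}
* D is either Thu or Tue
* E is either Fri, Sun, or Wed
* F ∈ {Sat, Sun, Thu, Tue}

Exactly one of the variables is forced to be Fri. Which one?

The 6 variables draw from only 6 values {Fri, Sat, Sun, Thu, Tue, Wed}, so each is used; only E can be Wed, hence E = Wed.
The 5 still-open variables together cover exactly {Fri, Sat, Sun, Thu, Tue} — 5 values for 5 variables — and Fri appears only in C's list, so C = Fri.

C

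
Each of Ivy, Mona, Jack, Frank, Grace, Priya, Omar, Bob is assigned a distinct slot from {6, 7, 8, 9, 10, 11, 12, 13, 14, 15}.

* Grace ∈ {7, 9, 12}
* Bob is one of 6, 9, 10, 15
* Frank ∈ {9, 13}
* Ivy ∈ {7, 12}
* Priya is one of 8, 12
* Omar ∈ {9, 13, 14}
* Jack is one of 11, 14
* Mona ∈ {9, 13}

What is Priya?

The 2 variables Mona and Frank are confined to {9, 13}, which locks those values in; drop them from Grace, Omar, Bob.
That leaves Omar = 14. Remove 14 from Jack.
Jack's domain is down to {11}, so Jack = 11.
Ivy and Grace between them cover only {7, 12} — a naked pair. Remove those values from Priya.
So Priya = 8.

8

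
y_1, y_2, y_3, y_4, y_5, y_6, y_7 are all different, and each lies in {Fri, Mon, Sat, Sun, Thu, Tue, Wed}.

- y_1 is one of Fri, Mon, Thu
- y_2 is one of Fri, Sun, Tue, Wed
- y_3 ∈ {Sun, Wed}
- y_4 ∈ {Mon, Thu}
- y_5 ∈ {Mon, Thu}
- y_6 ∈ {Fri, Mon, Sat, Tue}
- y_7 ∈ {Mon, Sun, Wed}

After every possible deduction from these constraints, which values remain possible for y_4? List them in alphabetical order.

The 7 variables draw from only 7 values {Fri, Mon, Sat, Sun, Thu, Tue, Wed}, so each is used; only y_6 can be Sat, hence y_6 = Sat.
The 6 still-open variables draw from only 6 values {Fri, Mon, Sun, Thu, Tue, Wed}, so each is used; only y_2 can be Tue, hence y_2 = Tue.
The 5 still-open variables draw from only 5 values {Fri, Mon, Sun, Thu, Wed}, so each is used; only y_1 can be Fri, hence y_1 = Fri.
The 2 variables y_4 and y_5 are confined to {Mon, Thu}, which locks those values in; drop them from y_7.
No further eliminations apply; y_4 can still be any of Mon, Thu.

Mon, Thu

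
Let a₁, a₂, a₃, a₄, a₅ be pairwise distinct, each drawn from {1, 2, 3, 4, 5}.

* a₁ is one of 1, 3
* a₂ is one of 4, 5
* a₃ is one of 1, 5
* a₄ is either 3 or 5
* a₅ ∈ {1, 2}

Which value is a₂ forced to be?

Among the 5 variables, 2 fits only a₅ (and all 5 values in {1, 2, 3, 4, 5} must be used), so a₅ = 2.
Among the 4 still-open variables, 4 fits only a₂ (and all 4 values in {1, 3, 4, 5} must be used), so a₂ = 4.

4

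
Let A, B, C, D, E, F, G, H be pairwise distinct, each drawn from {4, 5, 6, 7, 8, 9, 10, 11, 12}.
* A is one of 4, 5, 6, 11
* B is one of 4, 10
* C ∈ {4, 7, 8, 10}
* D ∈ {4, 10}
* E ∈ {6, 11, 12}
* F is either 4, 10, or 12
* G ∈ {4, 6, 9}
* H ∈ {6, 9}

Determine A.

5

B and D between them cover only {4, 10} — a naked pair. Remove those values from A, C, F, G.
That leaves F = 12. Strike 12 from E.
G and H share exactly the 2 values {6, 9}; by pigeonhole those values go to them, so strike 6, 9 from A, E.
That leaves E = 11. Strike 11 from A.
So A = 5.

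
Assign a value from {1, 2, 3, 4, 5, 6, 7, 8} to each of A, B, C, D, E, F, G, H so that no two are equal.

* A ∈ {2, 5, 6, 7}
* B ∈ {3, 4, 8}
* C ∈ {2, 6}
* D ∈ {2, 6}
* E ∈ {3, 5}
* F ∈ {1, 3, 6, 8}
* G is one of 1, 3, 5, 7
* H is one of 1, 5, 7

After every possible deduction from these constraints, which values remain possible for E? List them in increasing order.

3, 5

The 8 variables draw from only 8 values {1, 2, 3, 4, 5, 6, 7, 8}, so each is used; only B can be 4, hence B = 4.
The 7 still-open variables draw from only 7 values {1, 2, 3, 5, 6, 7, 8}, so each is used; only F can be 8, hence F = 8.
The 2 variables C and D are confined to {2, 6}, which locks those values in; drop them from A.
No further eliminations apply; E can still be any of 3, 5.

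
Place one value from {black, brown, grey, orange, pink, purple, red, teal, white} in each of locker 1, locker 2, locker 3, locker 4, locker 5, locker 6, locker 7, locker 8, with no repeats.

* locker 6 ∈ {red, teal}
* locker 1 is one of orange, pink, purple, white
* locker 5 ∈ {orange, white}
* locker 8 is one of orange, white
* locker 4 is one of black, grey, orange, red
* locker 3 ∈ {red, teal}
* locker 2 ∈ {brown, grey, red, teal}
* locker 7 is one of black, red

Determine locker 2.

locker 3 and locker 6 share exactly the 2 values {red, teal}; by pigeonhole those values go to them, so strike red, teal from locker 2, locker 4, locker 7.
locker 7 has just one choice, so locker 7 = black. Eliminate black elsewhere: locker 4.
locker 5 and locker 8 between them cover only {orange, white} — a naked pair. Remove those values from locker 1, locker 4.
locker 4 must be grey (only option left). Eliminate grey elsewhere: locker 2.
So locker 2 = brown.

brown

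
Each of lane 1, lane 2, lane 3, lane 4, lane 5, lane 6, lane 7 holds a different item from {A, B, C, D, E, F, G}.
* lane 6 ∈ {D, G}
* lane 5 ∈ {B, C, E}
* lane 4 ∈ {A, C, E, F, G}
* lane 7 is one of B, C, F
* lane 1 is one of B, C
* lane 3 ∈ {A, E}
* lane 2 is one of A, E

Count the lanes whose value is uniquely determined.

Among the 7 variables, D fits only lane 6 (and all 7 values in {A, B, C, D, E, F, G} must be used), so lane 6 = D.
The 6 still-open variables together cover exactly {A, B, C, E, F, G} — 6 values for 6 variables — and G appears only in lane 4's list, so lane 4 = G.
The 5 still-open variables draw from only 5 values {A, B, C, E, F}, so each is used; only lane 7 can be F, hence lane 7 = F.
lane 2 and lane 3 between them cover only {A, E} — a naked pair. Remove those values from lane 5.
Determined: lane 4=G, lane 6=D, lane 7=F. The other lanes each still have more than one consistent value. That makes 3.

3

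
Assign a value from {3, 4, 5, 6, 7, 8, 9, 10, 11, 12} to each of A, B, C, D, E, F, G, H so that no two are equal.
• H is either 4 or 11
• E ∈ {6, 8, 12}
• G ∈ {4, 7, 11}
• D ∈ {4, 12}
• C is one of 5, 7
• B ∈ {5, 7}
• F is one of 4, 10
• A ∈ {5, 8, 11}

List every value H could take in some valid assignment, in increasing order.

The 8 variables together cover exactly {4, 5, 6, 7, 8, 10, 11, 12} — 8 values for 8 variables — and 6 appears only in E's list, so E = 6.
The 7 still-open variables together cover exactly {4, 5, 7, 8, 10, 11, 12} — 7 values for 7 variables — and 8 appears only in A's list, so A = 8.
Among the 6 still-open variables, 10 fits only F (and all 6 values in {4, 5, 7, 10, 11, 12} must be used), so F = 10.
The 5 still-open variables together cover exactly {4, 5, 7, 11, 12} — 5 values for 5 variables — and 12 appears only in D's list, so D = 12.
B and C share exactly the 2 values {5, 7}; by pigeonhole those values go to them, so strike 5, 7 from G.
No further eliminations apply; H can still be any of 4, 11.

4, 11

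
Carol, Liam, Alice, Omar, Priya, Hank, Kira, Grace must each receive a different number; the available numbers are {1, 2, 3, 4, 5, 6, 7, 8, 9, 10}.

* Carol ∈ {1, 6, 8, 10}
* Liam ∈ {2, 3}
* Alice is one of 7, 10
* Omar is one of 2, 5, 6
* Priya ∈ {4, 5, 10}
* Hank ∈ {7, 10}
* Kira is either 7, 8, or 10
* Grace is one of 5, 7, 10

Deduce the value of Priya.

4

Alice and Hank between them cover only {7, 10} — a naked pair. Remove those values from Carol, Priya, Kira, Grace.
That leaves Kira = 8. Strike 8 from Carol.
Grace has just one choice, so Grace = 5. Strike 5 from Omar, Priya.
So Priya = 4.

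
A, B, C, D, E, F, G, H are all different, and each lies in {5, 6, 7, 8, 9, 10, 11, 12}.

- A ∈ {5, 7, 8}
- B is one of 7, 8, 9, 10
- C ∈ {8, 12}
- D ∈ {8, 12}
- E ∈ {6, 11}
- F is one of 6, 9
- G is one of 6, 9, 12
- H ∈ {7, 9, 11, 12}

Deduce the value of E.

The 8 variables together cover exactly {5, 6, 7, 8, 9, 10, 11, 12} — 8 values for 8 variables — and 5 appears only in A's list, so A = 5.
Among the 7 still-open variables, 10 fits only B (and all 7 values in {6, 7, 8, 9, 10, 11, 12} must be used), so B = 10.
The 6 still-open variables draw from only 6 values {6, 7, 8, 9, 11, 12}, so each is used; only H can be 7, hence H = 7.
The 5 still-open variables draw from only 5 values {6, 8, 9, 11, 12}, so each is used; only E can be 11, hence E = 11.

11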